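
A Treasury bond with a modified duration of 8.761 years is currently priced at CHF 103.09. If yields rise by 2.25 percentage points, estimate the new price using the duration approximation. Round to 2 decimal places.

Duration approximation: ΔP/P ≈ -D_mod · Δy = -8.761 × (+0.0225) = -0.1971225.
New price ≈ 103.09 × (1 - 0.1971225) = 82.768641475.

CHF 82.77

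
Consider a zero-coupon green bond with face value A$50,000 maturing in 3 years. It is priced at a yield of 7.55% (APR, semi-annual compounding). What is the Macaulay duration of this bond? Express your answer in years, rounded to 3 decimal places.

3.000 years

A zero-coupon bond has a single cash flow at maturity, so its Macaulay duration equals its maturity: 3 years.
(Equivalently: 6 semi-annual periods ÷ 2 = 3 years.)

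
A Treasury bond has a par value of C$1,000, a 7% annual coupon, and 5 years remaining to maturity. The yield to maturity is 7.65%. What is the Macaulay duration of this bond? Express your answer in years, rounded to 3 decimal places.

Periodic yield y = 0.0765. Discount each cash flow and weight by its year:
  t   CF        PV=CF/(1+0.0765)^t    t·PV
  1        70.00        65.0255        65.0255
  2        70.00        60.4046       120.8092
  3        70.00        56.1120       168.3361
  4        70.00        52.1245       208.4980
  5     1,070.00       740.1395     3,700.6977
  Σ                    973.8062     4,263.3665
Price P = Σ PV = 973.8062.
Macaulay duration = Σ(t·PV) / P = 4,263.3665 / 973.8062 = 4.37804 years.

4.378 years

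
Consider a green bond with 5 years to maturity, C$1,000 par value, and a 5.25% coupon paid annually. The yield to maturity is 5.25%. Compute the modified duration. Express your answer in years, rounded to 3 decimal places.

Periodic yield y = 0.0525. First find Macaulay duration:
  t   CF        PV=CF/(1+0.0525)^t    t·PV
  1        52.50        49.8812        49.8812
  2        52.50        47.3931        94.7862
  3        52.50        45.0291       135.0872
  4        52.50        42.7830       171.1319
  5     1,052.50       814.9136     4,074.5682
  Σ                  1,000.0000     4,525.4547
P = 1,000.0000; Macaulay duration = 4,525.4547 / 1,000.0000 = 4.52545 years.
Modified duration = D_Mac / (1 + y) = 4.52545 / 1.0525 = 4.29972 years.

4.300 years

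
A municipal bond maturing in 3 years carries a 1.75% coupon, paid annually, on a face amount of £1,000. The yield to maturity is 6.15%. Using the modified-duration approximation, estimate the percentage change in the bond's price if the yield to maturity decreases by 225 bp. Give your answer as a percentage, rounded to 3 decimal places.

+6.242%

Periodic yield y = 0.0615. Modified duration first:
  t   CF        PV=CF/(1+0.0615)^t    t·PV
  1        17.50        16.4861        16.4861
  2        17.50        15.5310        31.0619
  3     1,017.50       850.6961     2,552.0882
  Σ                    882.7131     2,599.6362
P = 882.7131; D_Mac = 2.94505 yrs; D_mod = 2.94505/(1+0.0615) = 2.77443 yrs.
ΔP/P ≈ -D_mod · Δy = -2.77443 × (-0.0225) = +0.062425 = +6.2425%.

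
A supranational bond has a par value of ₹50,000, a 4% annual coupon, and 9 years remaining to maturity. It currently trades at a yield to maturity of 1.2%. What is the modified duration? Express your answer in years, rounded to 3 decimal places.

Periodic yield y = 0.012. First find Macaulay duration:
  t   CF        PV=CF/(1+0.012)^t    t·PV
  1     2,000.00     1,976.2846     1,976.2846
  2     2,000.00     1,952.8504     3,905.7008
  3     2,000.00     1,929.6941     5,789.0822
  4     2,000.00     1,906.8123     7,627.2492
  5     2,000.00     1,884.2019     9,421.0094
  6     2,000.00     1,861.8596    11,171.1574
  7     2,000.00     1,839.7822    12,878.4753
  8     2,000.00     1,817.9666    14,543.7327
  9    52,000.00    46,706.6513   420,359.8618
  Σ                 61,876.1028   487,672.5532
P = 61,876.1028; Macaulay duration = 487,672.5532 / 61,876.1028 = 7.88144 years.
Modified duration = D_Mac / (1 + y) = 7.88144 / 1.012 = 7.78798 years.

7.788 years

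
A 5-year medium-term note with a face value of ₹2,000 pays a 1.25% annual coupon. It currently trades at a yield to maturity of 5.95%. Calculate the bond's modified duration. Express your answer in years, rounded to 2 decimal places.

4.59 years

Periodic yield y = 0.0595. First find Macaulay duration:
  t   CF        PV=CF/(1+0.0595)^t    t·PV
  1        25.00        23.5960        23.5960
  2        25.00        22.2709        44.5418
  3        25.00        21.0202        63.0606
  4        25.00        19.8397        79.3590
  5     2,025.00     1,516.7717     7,583.8586
  Σ                  1,603.4986     7,794.4161
P = 1,603.4986; Macaulay duration = 7,794.4161 / 1,603.4986 = 4.86088 years.
Modified duration = D_Mac / (1 + y) = 4.86088 / 1.0595 = 4.58790 years.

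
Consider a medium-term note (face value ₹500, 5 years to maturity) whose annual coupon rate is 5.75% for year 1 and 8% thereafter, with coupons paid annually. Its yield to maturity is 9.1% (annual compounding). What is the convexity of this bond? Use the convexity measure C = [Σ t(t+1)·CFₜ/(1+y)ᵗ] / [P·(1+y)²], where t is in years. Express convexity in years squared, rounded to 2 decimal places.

20.93

With y = 0.091:
  t   CF        PV=CF/(1+0.091)^t    t·PV        t(t+1)·PV
  1        28.75        26.3520        26.3520          52.7039
  2        40.00        33.6055        67.2110         201.6331
  3        40.00        30.8025        92.4075         369.6298
  4        40.00        28.2333       112.9330         564.6651
  5       540.00       349.3574     1,746.7872      10,480.7234
  Σ                    468.3507     2,045.6907      11,669.3554
P = 468.3507.
Convexity = Σ t(t+1)·PV / [P·(1+y)²] = 11,669.3554 / (468.3507 × 1.190281) = 20.93275.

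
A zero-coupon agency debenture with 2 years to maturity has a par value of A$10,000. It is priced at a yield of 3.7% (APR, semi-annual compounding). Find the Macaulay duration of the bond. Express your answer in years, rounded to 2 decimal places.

2.00 years

A zero-coupon bond has a single cash flow at maturity, so its Macaulay duration equals its maturity: 2 years.
(Equivalently: 4 semi-annual periods ÷ 2 = 2 years.)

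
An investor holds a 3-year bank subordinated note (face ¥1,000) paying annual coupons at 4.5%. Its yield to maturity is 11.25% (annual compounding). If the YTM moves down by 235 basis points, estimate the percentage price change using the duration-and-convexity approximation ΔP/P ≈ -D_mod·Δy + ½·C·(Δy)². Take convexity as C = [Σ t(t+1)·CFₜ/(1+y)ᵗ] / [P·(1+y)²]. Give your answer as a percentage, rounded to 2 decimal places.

With y = 0.1125:
  t   CF        PV=CF/(1+0.1125)^t    t·PV        t(t+1)·PV
  1        45.00        40.4494        40.4494          80.8989
  2        45.00        36.3590        72.7181         218.1543
  3     1,045.00       758.9554     2,276.8661       9,107.4643
  Σ                    835.7638     2,390.0336       9,406.5174
P = 835.7638; D_Mac = 2.85970 yrs; D_mod = 2.57052 yrs; C = 9.09380.
Duration effect: -2.57052 × (-0.0235) = +0.060407
Convexity effect: 0.5 × 9.09380 × (-0.0235)² = +0.0025110
ΔP/P ≈ +0.060407 + 0.0025110 = +0.062918 = +6.2918%.

+6.29%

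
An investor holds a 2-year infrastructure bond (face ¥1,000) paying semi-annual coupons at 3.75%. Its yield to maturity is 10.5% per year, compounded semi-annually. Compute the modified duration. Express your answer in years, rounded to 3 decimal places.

1.844 years

Periodic yield y = 0.0525. First find Macaulay duration:
  t   CF        PV=CF/(1+0.0525)^t    t·PV
  1        18.75        17.8147        17.8147
  2        18.75        16.9261        33.8522
  3        18.75        16.0818        48.2454
  4     1,018.75       830.1933     3,320.7730
  Σ                    881.0159     3,420.6854
P = 881.0159; Macaulay duration = 3,420.6854 / 881.0159 = 3.88266 half-year periods = 1.94133 years.
Modified duration = D_Mac / (1 + y) = 1.94133 / 1.0525 = 1.84449 years.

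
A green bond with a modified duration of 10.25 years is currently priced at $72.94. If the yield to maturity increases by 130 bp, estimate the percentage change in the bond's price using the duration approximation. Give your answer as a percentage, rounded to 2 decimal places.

-13.33%

Duration approximation: ΔP/P ≈ -D_mod · Δy = -10.25 × (+0.013) = -0.133250.
As a percentage: -13.3250%.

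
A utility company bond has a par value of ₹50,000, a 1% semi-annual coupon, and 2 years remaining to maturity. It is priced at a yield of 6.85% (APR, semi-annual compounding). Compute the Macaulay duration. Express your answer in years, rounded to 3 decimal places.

1.984 years

Periodic yield y = 0.03425. Discount each cash flow and weight by its period:
  t   CF        PV=CF/(1+0.03425)^t    t·PV
  1       250.00       241.7211       241.7211
  2       250.00       233.7163       467.4325
  3       250.00       225.9766       677.9297
  4    50,250.00    43,917.1297   175,668.5187
  Σ                 44,618.5436   177,055.6020
Price P = Σ PV = 44,618.5436.
Macaulay duration = Σ(t·PV) / P = 177,055.6020 / 44,618.5436 = 3.96821 half-year periods.
In years: 3.96821 / 2 = 1.98410 years.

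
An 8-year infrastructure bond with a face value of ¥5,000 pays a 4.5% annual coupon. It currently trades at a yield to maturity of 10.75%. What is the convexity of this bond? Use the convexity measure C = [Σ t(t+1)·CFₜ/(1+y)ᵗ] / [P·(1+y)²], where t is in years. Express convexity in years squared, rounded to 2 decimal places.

45.39

With y = 0.1075:
  t   CF        PV=CF/(1+0.1075)^t    t·PV        t(t+1)·PV
  1       225.00       203.1603       203.1603         406.3205
  2       225.00       183.4404       366.8809       1,100.6426
  3       225.00       165.6347       496.9041       1,987.6163
  4       225.00       149.5573       598.2291       2,991.1457
  5       225.00       135.0404       675.2022       4,051.2132
  6       225.00       121.9327       731.5961       5,121.1724
  7       225.00       110.0972       770.6806       6,165.4446
  8     5,225.00     2,308.5347    18,468.2780     166,214.5017
  Σ                  3,377.3978    22,310.9312     188,038.0572
P = 3,377.3978.
Convexity = Σ t(t+1)·PV / [P·(1+y)²] = 188,038.0572 / (3,377.3978 × 1.226556) = 45.39166.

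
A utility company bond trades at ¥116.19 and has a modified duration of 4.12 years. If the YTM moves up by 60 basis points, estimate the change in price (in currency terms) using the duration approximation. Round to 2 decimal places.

-¥2.87

Duration approximation: ΔP/P ≈ -D_mod · Δy = -4.12 × (+0.006) = -0.024720.
ΔP ≈ 116.19 × (-0.024720) = -2.8722168.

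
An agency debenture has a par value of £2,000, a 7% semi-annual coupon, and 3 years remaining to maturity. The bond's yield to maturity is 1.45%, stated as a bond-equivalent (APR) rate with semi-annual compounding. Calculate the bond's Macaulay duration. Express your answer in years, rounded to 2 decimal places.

Periodic yield y = 0.00725. Discount each cash flow and weight by its period:
  t   CF        PV=CF/(1+0.00725)^t    t·PV
  1        70.00        69.4962        69.4962
  2        70.00        68.9959       137.9919
  3        70.00        68.4993       205.4979
  4        70.00        68.0063       272.0251
  5        70.00        67.5168       337.5839
  6     2,070.00     1,982.1964    11,893.1786
  Σ                  2,324.7109    12,915.7734
Price P = Σ PV = 2,324.7109.
Macaulay duration = Σ(t·PV) / P = 12,915.7734 / 2,324.7109 = 5.55586 half-year periods.
In years: 5.55586 / 2 = 2.77793 years.

2.78 years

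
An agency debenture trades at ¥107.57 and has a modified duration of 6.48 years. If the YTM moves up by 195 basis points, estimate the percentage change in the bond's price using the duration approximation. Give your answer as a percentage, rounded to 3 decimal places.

Duration approximation: ΔP/P ≈ -D_mod · Δy = -6.48 × (+0.0195) = -0.126360.
As a percentage: -12.6360%.

-12.636%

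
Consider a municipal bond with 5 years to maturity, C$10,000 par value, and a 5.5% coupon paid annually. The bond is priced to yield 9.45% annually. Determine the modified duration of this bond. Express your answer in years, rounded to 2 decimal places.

Periodic yield y = 0.0945. First find Macaulay duration:
  t   CF        PV=CF/(1+0.0945)^t    t·PV
  1       550.00       502.5126       502.5126
  2       550.00       459.1252       918.2505
  3       550.00       419.4840     1,258.4520
  4       550.00       383.2654     1,533.0616
  5    10,550.00     6,716.9734    33,584.8671
  Σ                  8,481.3606    37,797.1438
P = 8,481.3606; Macaulay duration = 37,797.1438 / 8,481.3606 = 4.45650 years.
Modified duration = D_Mac / (1 + y) = 4.45650 / 1.0945 = 4.07172 years.

4.07 years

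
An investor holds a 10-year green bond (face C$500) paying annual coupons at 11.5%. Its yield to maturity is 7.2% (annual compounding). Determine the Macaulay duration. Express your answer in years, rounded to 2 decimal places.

6.88 years

Periodic yield y = 0.072. Discount each cash flow and weight by its year:
  t   CF        PV=CF/(1+0.072)^t    t·PV
  1        57.50        53.6381        53.6381
  2        57.50        50.0355       100.0710
  3        57.50        46.6749       140.0247
  4        57.50        43.5400       174.1601
  5        57.50        40.6157       203.0785
  6        57.50        37.8878       227.3267
  7        57.50        35.3431       247.4015
  8        57.50        32.9693       263.7543
  9        57.50        30.7549       276.7944
  10      557.50       278.1615     2,781.6150
  Σ                    649.6208     4,467.8643
Price P = Σ PV = 649.6208.
Macaulay duration = Σ(t·PV) / P = 4,467.8643 / 649.6208 = 6.87765 years.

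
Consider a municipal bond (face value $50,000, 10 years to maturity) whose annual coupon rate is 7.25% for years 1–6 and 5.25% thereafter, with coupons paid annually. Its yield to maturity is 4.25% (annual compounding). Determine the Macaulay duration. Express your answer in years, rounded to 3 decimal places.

7.699 years

Periodic yield y = 0.0425. Discount each cash flow and weight by its year:
  t   CF        PV=CF/(1+0.0425)^t    t·PV
  1     3,625.00     3,477.2182     3,477.2182
  2     3,625.00     3,335.4611     6,670.9223
  3     3,625.00     3,199.4831     9,598.4493
  4     3,625.00     3,069.0485    12,276.1941
  5     3,625.00     2,943.9314    14,719.6572
  6     3,625.00     2,823.9151    16,943.4903
  7     2,625.00     1,961.5386    13,730.7703
  8     2,625.00     1,881.5718    15,052.5745
  9     2,625.00     1,804.8650    16,243.7854
  10   52,625.00    34,708.1505   347,081.5053
  Σ                 59,205.1835   455,794.5671
Price P = Σ PV = 59,205.1835.
Macaulay duration = Σ(t·PV) / P = 455,794.5671 / 59,205.1835 = 7.69856 years.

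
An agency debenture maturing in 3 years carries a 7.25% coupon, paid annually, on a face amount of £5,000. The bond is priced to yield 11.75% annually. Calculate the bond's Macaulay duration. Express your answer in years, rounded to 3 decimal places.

2.789 years

Periodic yield y = 0.1175. Discount each cash flow and weight by its year:
  t   CF        PV=CF/(1+0.1175)^t    t·PV
  1       362.50       324.3848       324.3848
  2       362.50       290.2772       580.5544
  3     5,362.50     3,842.5959    11,527.7876
  Σ                  4,457.2579    12,432.7268
Price P = Σ PV = 4,457.2579.
Macaulay duration = Σ(t·PV) / P = 12,432.7268 / 4,457.2579 = 2.78932 years.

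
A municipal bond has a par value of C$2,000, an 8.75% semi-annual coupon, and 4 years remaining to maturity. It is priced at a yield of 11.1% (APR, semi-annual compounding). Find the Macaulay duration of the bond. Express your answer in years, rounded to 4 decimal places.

3.4349 years

Periodic yield y = 0.0555. Discount each cash flow and weight by its period:
  t   CF        PV=CF/(1+0.0555)^t    t·PV
  1        87.50        82.8991        82.8991
  2        87.50        78.5401       157.0802
  3        87.50        74.4103       223.2310
  4        87.50        70.4977       281.9909
  5        87.50        66.7908       333.9542
  6        87.50        63.2789       379.6731
  7        87.50        59.9515       419.6608
  8     2,087.50     1,355.0664    10,840.5314
  Σ                  1,851.4350    12,719.0208
Price P = Σ PV = 1,851.4350.
Macaulay duration = Σ(t·PV) / P = 12,719.0208 / 1,851.4350 = 6.86982 half-year periods.
In years: 6.86982 / 2 = 3.43491 years.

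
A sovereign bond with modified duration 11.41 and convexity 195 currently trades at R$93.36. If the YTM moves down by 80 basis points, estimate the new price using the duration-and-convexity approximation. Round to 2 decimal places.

Duration effect: -D_mod·Δy = -11.41 × (-0.008) = +0.091280
Convexity effect: ½·C·(Δy)² = 0.5 × 195 × (-0.008)² = +0.0062400
ΔP/P ≈ +0.091280 + 0.0062400 = +0.097520
New price ≈ 93.36 × (1 + 0.097520) = 102.4644672.

R$102.46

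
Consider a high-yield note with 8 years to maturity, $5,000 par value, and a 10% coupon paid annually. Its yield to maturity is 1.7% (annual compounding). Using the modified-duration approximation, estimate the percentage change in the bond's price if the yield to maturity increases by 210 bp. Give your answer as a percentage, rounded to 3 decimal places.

Periodic yield y = 0.017. Modified duration first:
  t   CF        PV=CF/(1+0.017)^t    t·PV
  1       500.00       491.6421       491.6421
  2       500.00       483.4239       966.8478
  3       500.00       475.3430     1,426.0291
  4       500.00       467.3973     1,869.5892
  5       500.00       459.5844     2,297.9218
  6       500.00       451.9020     2,711.4121
  7       500.00       444.3481     3,110.4367
  8     5,500.00     4,806.1250    38,449.0004
  Σ                  8,079.7658    51,322.8792
P = 8,079.7658; D_Mac = 6.35203 yrs; D_mod = 6.35203/(1+0.017) = 6.24585 yrs.
ΔP/P ≈ -D_mod · Δy = -6.24585 × (+0.021) = -0.131163 = -13.1163%.

-13.116%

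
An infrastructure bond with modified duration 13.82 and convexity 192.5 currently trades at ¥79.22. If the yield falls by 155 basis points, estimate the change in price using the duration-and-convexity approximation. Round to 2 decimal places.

+¥18.80

Duration effect: -D_mod·Δy = -13.82 × (-0.0155) = +0.214210
Convexity effect: ½·C·(Δy)² = 0.5 × 192.5 × (-0.0155)² = +0.0231240625
ΔP/P ≈ +0.214210 + 0.0231240625 = +0.2373340625
ΔP ≈ 79.22 × (+0.2373340625) = +18.80160443125.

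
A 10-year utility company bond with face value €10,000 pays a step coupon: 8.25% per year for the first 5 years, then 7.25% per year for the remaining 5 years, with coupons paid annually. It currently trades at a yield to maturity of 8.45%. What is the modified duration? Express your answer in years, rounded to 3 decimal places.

Periodic yield y = 0.0845. First find Macaulay duration:
  t   CF        PV=CF/(1+0.0845)^t    t·PV
  1       825.00       760.7192       760.7192
  2       825.00       701.4470     1,402.8939
  3       825.00       646.7930     1,940.3789
  4       825.00       596.3974     2,385.5895
  5       825.00       549.9284     2,749.6421
  6       725.00       445.6159     2,673.6953
  7       725.00       410.8952     2,876.2667
  8       725.00       378.8799     3,031.0391
  9       725.00       349.3591     3,144.2315
  10   10,725.00     4,765.4261    47,654.2608
  Σ                  9,605.4611    68,618.7170
P = 9,605.4611; Macaulay duration = 68,618.7170 / 9,605.4611 = 7.14372 years.
Modified duration = D_Mac / (1 + y) = 7.14372 / 1.0845 = 6.58711 years.

6.587 years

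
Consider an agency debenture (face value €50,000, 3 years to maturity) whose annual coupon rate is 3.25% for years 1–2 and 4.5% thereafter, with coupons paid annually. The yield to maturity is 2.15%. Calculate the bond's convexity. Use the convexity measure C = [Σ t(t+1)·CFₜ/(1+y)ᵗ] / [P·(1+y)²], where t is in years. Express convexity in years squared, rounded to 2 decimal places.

11.04

With y = 0.0215:
  t   CF        PV=CF/(1+0.0215)^t    t·PV        t(t+1)·PV
  1     1,625.00     1,590.7978     1,590.7978       3,181.5957
  2     1,625.00     1,557.3156     3,114.6311       9,343.8934
  3    52,250.00    49,019.7601   147,059.2804     588,237.1217
  Σ                 52,167.8735   151,764.7094     600,762.6108
P = 52,167.8735.
Convexity = Σ t(t+1)·PV / [P·(1+y)²] = 600,762.6108 / (52,167.8735 × 1.043462) = 11.03629.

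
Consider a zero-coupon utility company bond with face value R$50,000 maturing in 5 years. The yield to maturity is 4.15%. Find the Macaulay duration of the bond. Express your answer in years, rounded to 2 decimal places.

A zero-coupon bond has a single cash flow at maturity, so its Macaulay duration equals its maturity: 5 years.

5.00 years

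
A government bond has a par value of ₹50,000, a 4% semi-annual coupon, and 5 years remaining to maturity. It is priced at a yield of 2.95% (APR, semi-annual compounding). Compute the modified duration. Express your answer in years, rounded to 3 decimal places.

4.526 years

Periodic yield y = 0.01475. First find Macaulay duration:
  t   CF        PV=CF/(1+0.01475)^t    t·PV
  1     1,000.00       985.4644       985.4644
  2     1,000.00       971.1401     1,942.2802
  3     1,000.00       957.0240     2,871.0719
  4     1,000.00       943.1131     3,772.4522
  5     1,000.00       929.4043     4,647.0217
  6     1,000.00       915.8949     5,495.3694
  7     1,000.00       902.5818     6,318.0727
  8     1,000.00       889.4622     7,115.6980
  9     1,000.00       876.5334     7,888.8004
  10   51,000.00    44,053.4146   440,534.1458
  Σ                 52,424.0328   481,570.3768
P = 52,424.0328; Macaulay duration = 481,570.3768 / 52,424.0328 = 9.18606 half-year periods = 4.59303 years.
Modified duration = D_Mac / (1 + y) = 4.59303 / 1.01475 = 4.52627 years.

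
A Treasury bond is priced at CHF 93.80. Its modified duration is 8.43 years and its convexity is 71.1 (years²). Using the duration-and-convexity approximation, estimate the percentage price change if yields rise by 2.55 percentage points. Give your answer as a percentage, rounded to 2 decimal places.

-19.18%

Duration effect: -D_mod·Δy = -8.43 × (+0.0255) = -0.214965
Convexity effect: ½·C·(Δy)² = 0.5 × 71.1 × (0.0255)² = +0.0231163875
ΔP/P ≈ -0.214965 + 0.0231163875 = -0.1918486125
= -19.18486125%.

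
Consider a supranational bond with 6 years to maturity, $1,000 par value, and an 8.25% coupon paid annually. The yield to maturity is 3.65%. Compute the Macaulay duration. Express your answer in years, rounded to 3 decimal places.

Periodic yield y = 0.0365. Discount each cash flow and weight by its year:
  t   CF        PV=CF/(1+0.0365)^t    t·PV
  1        82.50        79.5948        79.5948
  2        82.50        76.7919       153.5838
  3        82.50        74.0877       222.2631
  4        82.50        71.4787       285.9149
  5        82.50        68.9616       344.8081
  6     1,082.50       872.9956     5,237.9737
  Σ                  1,243.9103     6,324.1383
Price P = Σ PV = 1,243.9103.
Macaulay duration = Σ(t·PV) / P = 6,324.1383 / 1,243.9103 = 5.08408 years.

5.084 years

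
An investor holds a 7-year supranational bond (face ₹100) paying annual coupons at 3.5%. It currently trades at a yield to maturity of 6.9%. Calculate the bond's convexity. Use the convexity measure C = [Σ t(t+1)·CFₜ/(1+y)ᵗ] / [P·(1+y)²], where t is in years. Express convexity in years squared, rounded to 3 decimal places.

With y = 0.069:
  t   CF        PV=CF/(1+0.069)^t    t·PV        t(t+1)·PV
  1         3.50         3.2741         3.2741           6.5482
  2         3.50         3.0628         6.1255          18.3765
  3         3.50         2.8651         8.5952          34.3808
  4         3.50         2.6801        10.7206          53.6028
  5         3.50         2.5071        12.5357          75.2144
  6         3.50         2.3453        14.0719          98.5034
  7       103.50        64.8778       454.1449       3,633.1593
  Σ                     81.6124       509.4679       3,919.7853
P = 81.6124.
Convexity = Σ t(t+1)·PV / [P·(1+y)²] = 3,919.7853 / (81.6124 × 1.142761) = 42.02918.

42.029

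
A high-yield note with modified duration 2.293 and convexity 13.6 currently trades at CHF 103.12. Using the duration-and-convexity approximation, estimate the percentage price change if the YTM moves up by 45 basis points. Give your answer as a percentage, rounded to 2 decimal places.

-1.02%

Duration effect: -D_mod·Δy = -2.293 × (+0.0045) = -0.0103185
Convexity effect: ½·C·(Δy)² = 0.5 × 13.6 × (0.0045)² = +0.0001377
ΔP/P ≈ -0.0103185 + 0.0001377 = -0.0101808
= -1.01808%.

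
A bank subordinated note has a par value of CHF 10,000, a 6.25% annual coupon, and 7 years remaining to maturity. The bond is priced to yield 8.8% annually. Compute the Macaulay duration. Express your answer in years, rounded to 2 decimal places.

5.79 years

Periodic yield y = 0.088. Discount each cash flow and weight by its year:
  t   CF        PV=CF/(1+0.088)^t    t·PV
  1       625.00       574.4485       574.4485
  2       625.00       527.9858     1,055.9716
  3       625.00       485.2810     1,455.8431
  4       625.00       446.0304     1,784.1215
  5       625.00       409.9544     2,049.7719
  6       625.00       376.7963     2,260.7779
  7    10,625.00     5,887.4424    41,212.0968
  Σ                  8,707.9388    50,393.0314
Price P = Σ PV = 8,707.9388.
Macaulay duration = Σ(t·PV) / P = 50,393.0314 / 8,707.9388 = 5.78702 years.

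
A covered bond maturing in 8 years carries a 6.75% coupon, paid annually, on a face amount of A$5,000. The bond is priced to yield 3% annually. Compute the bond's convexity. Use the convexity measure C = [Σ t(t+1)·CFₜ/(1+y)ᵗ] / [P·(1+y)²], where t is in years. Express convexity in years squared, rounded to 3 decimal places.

With y = 0.03:
  t   CF        PV=CF/(1+0.03)^t    t·PV        t(t+1)·PV
  1       337.50       327.6699       327.6699         655.3398
  2       337.50       318.1261       636.2522       1,908.7567
  3       337.50       308.8603       926.5809       3,706.3237
  4       337.50       299.8644     1,199.4575       5,997.2876
  5       337.50       291.1305     1,455.6523       8,733.9139
  6       337.50       282.6509     1,695.9056      11,871.3393
  7       337.50       274.4184     1,920.9287      15,367.4296
  8     5,337.50     4,213.4718    33,707.7743     303,369.9687
  Σ                  6,316.1923    41,870.2215     351,610.3594
P = 6,316.1923.
Convexity = Σ t(t+1)·PV / [P·(1+y)²] = 351,610.3594 / (6,316.1923 × 1.060900) = 52.47251.

52.473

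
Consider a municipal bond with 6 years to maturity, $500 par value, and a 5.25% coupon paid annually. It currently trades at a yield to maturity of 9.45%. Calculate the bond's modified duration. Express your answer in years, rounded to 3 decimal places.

4.762 years

Periodic yield y = 0.0945. First find Macaulay duration:
  t   CF        PV=CF/(1+0.0945)^t    t·PV
  1        26.25        23.9836        23.9836
  2        26.25        21.9128        43.8256
  3        26.25        20.0208        60.0625
  4        26.25        18.2922        73.1689
  5        26.25        16.7128        83.5642
  6       526.25       306.1241     1,836.7446
  Σ                    407.0463     2,121.3493
P = 407.0463; Macaulay duration = 2,121.3493 / 407.0463 = 5.21157 years.
Modified duration = D_Mac / (1 + y) = 5.21157 / 1.0945 = 4.76160 years.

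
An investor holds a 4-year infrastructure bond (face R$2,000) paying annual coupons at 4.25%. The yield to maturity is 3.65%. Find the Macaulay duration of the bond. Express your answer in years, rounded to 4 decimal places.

Periodic yield y = 0.0365. Discount each cash flow and weight by its year:
  t   CF        PV=CF/(1+0.0365)^t    t·PV
  1        85.00        82.0068        82.0068
  2        85.00        79.1189       158.2378
  3        85.00        76.3328       228.9983
  4     2,085.00     1,806.4620     7,225.8481
  Σ                  2,043.9204     7,695.0909
Price P = Σ PV = 2,043.9204.
Macaulay duration = Σ(t·PV) / P = 7,695.0909 / 2,043.9204 = 3.76487 years.

3.7649 years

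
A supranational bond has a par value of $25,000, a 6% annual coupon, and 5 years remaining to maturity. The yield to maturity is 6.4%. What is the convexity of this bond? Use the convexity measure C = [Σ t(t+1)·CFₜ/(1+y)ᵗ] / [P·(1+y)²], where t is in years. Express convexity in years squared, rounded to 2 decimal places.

22.71

With y = 0.064:
  t   CF        PV=CF/(1+0.064)^t    t·PV        t(t+1)·PV
  1     1,500.00     1,409.7744     1,409.7744       2,819.5489
  2     1,500.00     1,324.9760     2,649.9519       7,949.8558
  3     1,500.00     1,245.2782     3,735.8345      14,943.3381
  4     1,500.00     1,170.3742     4,681.4969      23,407.4844
  5    26,500.00    19,432.9053    97,164.5265     582,987.1588
  Σ                 24,583.3081   109,641.5842     632,107.3860
P = 24,583.3081.
Convexity = Σ t(t+1)·PV / [P·(1+y)²] = 632,107.3860 / (24,583.3081 × 1.132096) = 22.71262.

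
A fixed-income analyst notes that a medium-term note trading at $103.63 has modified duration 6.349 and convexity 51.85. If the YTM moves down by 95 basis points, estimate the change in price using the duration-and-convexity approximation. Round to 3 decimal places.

+$6.493

Duration effect: -D_mod·Δy = -6.349 × (-0.0095) = +0.0603155
Convexity effect: ½·C·(Δy)² = 0.5 × 51.85 × (-0.0095)² = +0.00233973125
ΔP/P ≈ +0.0603155 + 0.00233973125 = +0.06265523125
ΔP ≈ 103.63 × (+0.06265523125) = +6.4929616144375.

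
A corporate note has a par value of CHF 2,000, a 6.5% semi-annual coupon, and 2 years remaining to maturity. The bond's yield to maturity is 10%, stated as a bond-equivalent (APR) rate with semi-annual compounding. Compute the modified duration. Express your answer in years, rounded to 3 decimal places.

Periodic yield y = 0.05. First find Macaulay duration:
  t   CF        PV=CF/(1+0.05)^t    t·PV
  1        65.00        61.9048        61.9048
  2        65.00        58.9569       117.9138
  3        65.00        56.1494       168.4483
  4     2,065.00     1,698.8806     6,795.5224
  Σ                  1,875.8917     7,143.7894
P = 1,875.8917; Macaulay duration = 7,143.7894 / 1,875.8917 = 3.80821 half-year periods = 1.90410 years.
Modified duration = D_Mac / (1 + y) = 1.90410 / 1.05 = 1.81343 years.

1.813 years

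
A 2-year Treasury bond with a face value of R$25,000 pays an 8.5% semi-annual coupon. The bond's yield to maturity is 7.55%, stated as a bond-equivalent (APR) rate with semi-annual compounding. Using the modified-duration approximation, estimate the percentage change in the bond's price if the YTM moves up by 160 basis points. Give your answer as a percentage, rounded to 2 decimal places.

-2.90%

Periodic yield y = 0.03775. Modified duration first:
  t   CF        PV=CF/(1+0.03775)^t    t·PV
  1     1,062.50     1,023.8497     1,023.8497
  2     1,062.50       986.6053     1,973.2106
  3     1,062.50       950.7158     2,852.1474
  4    26,062.50    22,472.1748    89,888.6991
  Σ                 25,433.3456    95,737.9069
P = 25,433.3456; D_Mac = 3.76427 half-year periods = 1.88213 yrs; D_mod = 1.88213/(1+0.03775) = 1.81367 yrs.
ΔP/P ≈ -D_mod · Δy = -1.81367 × (+0.016) = -0.029019 = -2.9019%.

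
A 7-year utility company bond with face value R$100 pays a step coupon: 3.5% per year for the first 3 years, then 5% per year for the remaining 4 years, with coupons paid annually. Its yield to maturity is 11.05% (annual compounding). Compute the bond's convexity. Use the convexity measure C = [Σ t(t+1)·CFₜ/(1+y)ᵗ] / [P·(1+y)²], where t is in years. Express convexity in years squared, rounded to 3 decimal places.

With y = 0.1105:
  t   CF        PV=CF/(1+0.1105)^t    t·PV        t(t+1)·PV
  1         3.50         3.1517         3.1517           6.3035
  2         3.50         2.8381         5.6762          17.0287
  3         3.50         2.5557         7.6671          30.6686
  4         5.00         3.2877        13.1509          65.7545
  5         5.00         2.9606        14.8029          88.8175
  6         5.00         2.6660        15.9959         111.9716
  7       105.00        50.4150       352.9047       2,823.2373
  Σ                     67.8748       413.3495       3,143.7817
P = 67.8748.
Convexity = Σ t(t+1)·PV / [P·(1+y)²] = 3,143.7817 / (67.8748 × 1.233210) = 37.55835.

37.558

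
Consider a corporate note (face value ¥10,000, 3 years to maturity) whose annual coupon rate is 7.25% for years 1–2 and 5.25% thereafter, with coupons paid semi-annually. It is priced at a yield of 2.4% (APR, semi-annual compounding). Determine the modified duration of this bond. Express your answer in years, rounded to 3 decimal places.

2.735 years

Periodic yield y = 0.012. First find Macaulay duration:
  t   CF        PV=CF/(1+0.012)^t    t·PV
  1       362.50       358.2016       358.2016
  2       362.50       353.9541       707.9083
  3       362.50       349.7570     1,049.2711
  4       362.50       345.6097     1,382.4389
  5       262.50       247.3015     1,236.5075
  6    10,262.50     9,553.6669    57,322.0014
  Σ                 11,208.4909    62,056.3288
P = 11,208.4909; Macaulay duration = 62,056.3288 / 11,208.4909 = 5.53655 half-year periods = 2.76827 years.
Modified duration = D_Mac / (1 + y) = 2.76827 / 1.012 = 2.73545 years.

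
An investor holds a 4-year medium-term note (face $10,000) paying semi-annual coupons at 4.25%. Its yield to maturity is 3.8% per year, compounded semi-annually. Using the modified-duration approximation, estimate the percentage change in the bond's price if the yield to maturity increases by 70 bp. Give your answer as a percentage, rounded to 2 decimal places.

Periodic yield y = 0.019. Modified duration first:
  t   CF        PV=CF/(1+0.019)^t    t·PV
  1       212.50       208.5378       208.5378
  2       212.50       204.6494       409.2989
  3       212.50       200.8336       602.5008
  4       212.50       197.0889       788.3557
  5       212.50       193.4140       967.0702
  6       212.50       189.8077     1,138.8462
  7       212.50       186.2686     1,303.8802
  8    10,212.50     8,784.9359    70,279.4873
  Σ                 10,165.5360    75,697.9771
P = 10,165.5360; D_Mac = 7.44653 half-year periods = 3.72327 yrs; D_mod = 3.72327/(1+0.019) = 3.65384 yrs.
ΔP/P ≈ -D_mod · Δy = -3.65384 × (+0.007) = -0.025577 = -2.5577%.

-2.56%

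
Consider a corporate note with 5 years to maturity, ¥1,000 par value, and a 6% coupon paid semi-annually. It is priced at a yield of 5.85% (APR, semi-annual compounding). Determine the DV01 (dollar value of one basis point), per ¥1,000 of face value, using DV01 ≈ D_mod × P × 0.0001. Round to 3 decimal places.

Periodic yield y = 0.02925.
  t   CF        PV=CF/(1+0.02925)^t    t·PV
  1        30.00        29.1474        29.1474
  2        30.00        28.3191        56.6382
  3        30.00        27.5143        82.5429
  4        30.00        26.7324       106.9296
  5        30.00        25.9727       129.8634
  6        30.00        25.2346       151.4075
  7        30.00        24.5174       171.6221
  8        30.00        23.8207       190.5655
  9        30.00        23.1437       208.2936
  10    1,030.00       772.0199     7,720.1985
  Σ                  1,006.4222     8,847.2087
P = 1,006.4222; D_Mac = 8.79075 half-year periods = 4.39538 yrs; D_mod = 4.27047 yrs.
DV01 ≈ 4.27047 × 1,006.4222 × 0.0001 = 0.429789.

¥0.430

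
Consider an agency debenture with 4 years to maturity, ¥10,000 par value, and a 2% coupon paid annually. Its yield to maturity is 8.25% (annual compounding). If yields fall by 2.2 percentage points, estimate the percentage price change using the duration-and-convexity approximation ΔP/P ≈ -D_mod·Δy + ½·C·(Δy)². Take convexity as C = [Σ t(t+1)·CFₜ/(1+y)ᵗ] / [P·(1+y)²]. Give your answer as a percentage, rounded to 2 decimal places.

+8.25%

With y = 0.0825:
  t   CF        PV=CF/(1+0.0825)^t    t·PV        t(t+1)·PV
  1       200.00       184.7575       184.7575         369.5150
  2       200.00       170.6767       341.3534       1,024.0601
  3       200.00       157.6690       473.0070       1,892.0279
  4    10,200.00     7,428.2849    29,713.1396     148,565.6979
  Σ                  7,941.3881    30,712.2574     151,851.3008
P = 7,941.3881; D_Mac = 3.86737 yrs; D_mod = 3.57262 yrs; C = 16.31798.
Duration effect: -3.57262 × (-0.022) = +0.078598
Convexity effect: 0.5 × 16.31798 × (-0.022)² = +0.0039490
ΔP/P ≈ +0.078598 + 0.0039490 = +0.082547 = +8.2547%.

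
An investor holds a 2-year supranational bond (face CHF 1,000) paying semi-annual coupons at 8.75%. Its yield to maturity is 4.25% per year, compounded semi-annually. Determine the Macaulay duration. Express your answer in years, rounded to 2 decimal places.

1.88 years

Periodic yield y = 0.02125. Discount each cash flow and weight by its period:
  t   CF        PV=CF/(1+0.02125)^t    t·PV
  1        43.75        42.8397        42.8397
  2        43.75        41.9483        83.8965
  3        43.75        41.0754       123.2262
  4     1,043.75       959.5513     3,838.2053
  Σ                  1,085.4146     4,088.1677
Price P = Σ PV = 1,085.4146.
Macaulay duration = Σ(t·PV) / P = 4,088.1677 / 1,085.4146 = 3.76646 half-year periods.
In years: 3.76646 / 2 = 1.88323 years.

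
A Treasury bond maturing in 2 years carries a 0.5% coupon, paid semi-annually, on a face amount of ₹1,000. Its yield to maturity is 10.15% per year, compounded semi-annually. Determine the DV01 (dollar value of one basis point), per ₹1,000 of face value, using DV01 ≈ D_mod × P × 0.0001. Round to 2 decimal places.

₹0.16

Periodic yield y = 0.05075.
  t   CF        PV=CF/(1+0.05075)^t    t·PV
  1         2.50         2.3793         2.3793
  2         2.50         2.2643         4.5287
  3         2.50         2.1550         6.4649
  4     1,002.50       822.4070     3,289.6279
  Σ                    829.2055     3,303.0008
P = 829.2055; D_Mac = 3.98333 half-year periods = 1.99167 yrs; D_mod = 1.89547 yrs.
DV01 ≈ 1.89547 × 829.2055 × 0.0001 = 0.157173.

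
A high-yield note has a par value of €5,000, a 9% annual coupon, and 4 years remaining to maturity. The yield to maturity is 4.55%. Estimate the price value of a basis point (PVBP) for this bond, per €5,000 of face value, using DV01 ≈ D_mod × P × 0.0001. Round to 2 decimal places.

€1.98

Periodic yield y = 0.0455.
  t   CF        PV=CF/(1+0.0455)^t    t·PV
  1       450.00       430.4161       430.4161
  2       450.00       411.6844       823.3689
  3       450.00       393.7680     1,181.3040
  4     5,450.00     4,561.4231    18,245.6922
  Σ                  5,797.2915    20,680.7811
P = 5,797.2915; D_Mac = 3.56732 yrs; D_mod = 3.41207 yrs.
DV01 ≈ 3.41207 × 5,797.2915 × 0.0001 = 1.978076.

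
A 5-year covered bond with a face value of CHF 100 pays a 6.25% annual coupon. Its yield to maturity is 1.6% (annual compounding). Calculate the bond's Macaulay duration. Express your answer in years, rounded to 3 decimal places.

4.504 years

Periodic yield y = 0.016. Discount each cash flow and weight by its year:
  t   CF        PV=CF/(1+0.016)^t    t·PV
  1         6.25         6.1516         6.1516
  2         6.25         6.0547        12.1094
  3         6.25         5.9594        17.8781
  4         6.25         5.8655        23.4620
  5       106.25        98.1432       490.7162
  Σ                    122.1744       550.3172
Price P = Σ PV = 122.1744.
Macaulay duration = Σ(t·PV) / P = 550.3172 / 122.1744 = 4.50436 years.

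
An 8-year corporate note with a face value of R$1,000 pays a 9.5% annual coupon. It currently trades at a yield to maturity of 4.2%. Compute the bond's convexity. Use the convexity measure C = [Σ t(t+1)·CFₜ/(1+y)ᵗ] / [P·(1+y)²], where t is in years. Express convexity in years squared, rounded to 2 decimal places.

With y = 0.042:
  t   CF        PV=CF/(1+0.042)^t    t·PV        t(t+1)·PV
  1        95.00        91.1708        91.1708         182.3417
  2        95.00        87.4960       174.9920         524.9760
  3        95.00        83.9693       251.9079       1,007.6314
  4        95.00        80.5847       322.3389       1,611.6945
  5        95.00        77.3366       386.6829       2,320.0977
  6        95.00        74.2194       445.3162       3,117.2137
  7        95.00        71.2278       498.5946       3,988.7572
  8     1,095.00       787.9023     6,303.2184      56,728.9655
  Σ                  1,353.9069     8,474.2218      69,481.6776
P = 1,353.9069.
Convexity = Σ t(t+1)·PV / [P·(1+y)²] = 69,481.6776 / (1,353.9069 × 1.085764) = 47.26570.

47.27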